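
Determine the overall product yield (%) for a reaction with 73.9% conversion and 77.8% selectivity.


Overall yield = conversion (%) * selectivity (%) / 100
Conversion = 73.9%, Selectivity = 77.8%
Y = 73.9 * 77.8 / 100
= 57.4942 %

57.4942 %


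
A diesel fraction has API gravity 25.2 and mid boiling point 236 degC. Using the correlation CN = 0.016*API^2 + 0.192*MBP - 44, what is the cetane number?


CN = 0.016 * 25.2^2 + 0.192 * 236 - 44
CN = 10.16064 + 45.312 - 44 = 11.47264

11.47264


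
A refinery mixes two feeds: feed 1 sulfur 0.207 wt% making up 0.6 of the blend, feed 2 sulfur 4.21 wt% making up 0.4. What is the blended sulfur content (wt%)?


Linear sulfur blending: S_blend = x1*S1 + x2*S2
Contribution 1: 0.6 * 0.207 = 0.1242 wt%
Contribution 2: 0.4 * 4.21 = 1.684 wt%
S_blend = 0.1242 + 1.684 = 1.8082

1.8082 wt%


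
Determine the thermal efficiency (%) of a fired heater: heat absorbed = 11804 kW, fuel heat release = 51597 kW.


Furnace efficiency = Q_absorbed / Q_fuel * 100
= 11804 / 51597 * 100 = 22.88

22.88 %


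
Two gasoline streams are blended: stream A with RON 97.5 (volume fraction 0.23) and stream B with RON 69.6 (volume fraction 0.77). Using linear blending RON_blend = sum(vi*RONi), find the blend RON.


Linear blending: RON_blend = sum(vi * RONi)
Contribution 1: 0.23 * 97.5 = 22.425
Contribution 2: 0.77 * 69.6 = 53.592
RON_blend = 22.425 + 53.592 = 76.017

76.017


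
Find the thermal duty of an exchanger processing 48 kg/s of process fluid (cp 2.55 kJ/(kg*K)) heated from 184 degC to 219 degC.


Q = m_dot * cp * delta_T
delta_T = 219 - 184 = 35 K
Q = 48 * 2.55 * 35
= 122.4 * 35
= 4284 kW

4284 kW


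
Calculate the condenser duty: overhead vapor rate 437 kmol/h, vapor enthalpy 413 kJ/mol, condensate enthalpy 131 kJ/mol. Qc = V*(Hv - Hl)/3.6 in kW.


Qc = 437 * (413 - 131) / 3.6 = 437 * 282 / 3.6 = 34230

34230 kW


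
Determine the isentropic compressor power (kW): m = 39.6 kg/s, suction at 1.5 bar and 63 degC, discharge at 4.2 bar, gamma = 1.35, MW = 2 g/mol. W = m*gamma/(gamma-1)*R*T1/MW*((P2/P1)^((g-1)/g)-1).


Isentropic work: W = m*(gamma/(gamma-1))*(R*T1/MW)*((P2/P1)^((gamma-1)/gamma) - 1)
T1 = 63 + 273.15 = 336.15 K
Pressure ratio = 4.2 / 1.5 = 2.8
Exponent = (1.35 - 1)/1.35 = 0.259259
(P2/P1)^exp - 1 = 2.8^0.259259 - 1 = 0.30596
W = 39.6 * 1.35 / 0.35 * 8.314 * 336.15 / 2 * 0.30596 = 65300

65300 kW


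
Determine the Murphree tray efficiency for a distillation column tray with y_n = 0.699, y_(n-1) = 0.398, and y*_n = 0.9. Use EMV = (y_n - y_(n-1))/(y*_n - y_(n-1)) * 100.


Murphree vapor efficiency: EMV = (y_n - y_(n-1)) / (y*_n - y_(n-1)) * 100
EMV = (0.699 - 0.398) / (0.9 - 0.398) * 100 = 0.301 / 0.502 * 100 = 59.96

59.96 %


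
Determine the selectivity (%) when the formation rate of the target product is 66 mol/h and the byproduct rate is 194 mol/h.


Selectivity = desired / (desired + undesired) * 100
Total products = 66 + 194 = 260 mol/h
S = 66 / 260 * 100
= 0.2538 * 100
= 25.38 %

25.38 %


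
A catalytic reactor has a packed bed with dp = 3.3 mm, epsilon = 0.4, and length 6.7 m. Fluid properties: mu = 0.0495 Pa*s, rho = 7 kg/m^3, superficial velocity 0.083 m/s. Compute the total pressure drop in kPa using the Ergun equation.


dp = 3.3 mm = 0.0033 m
Viscous term = 150*0.0495*0.083*(1-0.4)^2 / (0.0033^2*0.4^3) = 318324
Inertial term = 1.75*7*0.083^2*(1-0.4) / (0.0033*0.4^3) = 239.745
dP/L = 318324 + 239.745 = 318564 Pa/m
dP = 318564 * 6.7 / 1000 = 2134 kPa

2134 kPa


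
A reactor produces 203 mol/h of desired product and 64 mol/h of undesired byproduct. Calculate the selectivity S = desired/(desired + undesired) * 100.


Selectivity = desired / (desired + undesired) * 100
Total products = 203 + 64 = 267 mol/h
S = 203 / 267 * 100
= 0.7603 * 100
= 76.03 %

76.03 %


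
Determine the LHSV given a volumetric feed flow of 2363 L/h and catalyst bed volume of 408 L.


LHSV = volumetric feed rate / catalyst volume
= 2363 L/h / 408 L
= 5.792 h^-1

5.792 h^-1


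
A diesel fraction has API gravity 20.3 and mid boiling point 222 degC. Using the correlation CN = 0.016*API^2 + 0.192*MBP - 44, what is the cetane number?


CN = 0.016 * 20.3^2 + 0.192 * 222 - 44
CN = 6.59344 + 42.624 - 44 = 5.21744

5.21744


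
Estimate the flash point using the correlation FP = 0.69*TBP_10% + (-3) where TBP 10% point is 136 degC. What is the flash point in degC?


FP = 0.69 * 136 + (-3) = 90.84

90.84 degC


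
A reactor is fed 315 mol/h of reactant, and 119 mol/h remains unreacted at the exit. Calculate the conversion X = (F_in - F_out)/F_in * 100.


X = (F_in - F_out) / F_in * 100
Moles reacted = 315 - 119 = 196
X = 196 / 315 * 100
= 0.6222 * 100
= 62.22 %

62.22 %


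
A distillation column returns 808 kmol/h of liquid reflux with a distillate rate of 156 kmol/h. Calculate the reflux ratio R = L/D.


Reflux ratio definition: R = L / D (liquid returned / distillate withdrawn)
L = 808 kmol/h, D = 156 kmol/h
R = 808 / 156 = 5.179

5.179


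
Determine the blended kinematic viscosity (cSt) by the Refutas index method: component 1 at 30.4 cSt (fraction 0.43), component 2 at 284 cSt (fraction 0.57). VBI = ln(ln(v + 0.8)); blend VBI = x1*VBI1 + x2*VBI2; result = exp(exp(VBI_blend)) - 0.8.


Refutas method: VBN_i = 14.534*ln(ln(visc_i + 0.8)) + 10.975, blended linearly by mass fraction; since VBN is linear in VBI_i = ln(ln(visc_i + 0.8)) and the fractions sum to 1, blend VBI directly: visc = exp(exp(VBI_blend)) - 0.8
VBI_1 = ln(ln(30.4 + 0.8)) = 1.23559
VBI_2 = ln(ln(284 + 0.8)) = 1.73197
VBI_blend = 0.43 * 1.23559 + 0.57 * 1.73197 = 1.51853
visc_blend = exp(exp(1.51853)) - 0.8 = 95.31

95.31 cSt


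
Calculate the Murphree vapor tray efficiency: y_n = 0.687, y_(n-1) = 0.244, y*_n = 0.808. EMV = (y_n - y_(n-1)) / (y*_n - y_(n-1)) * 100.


Murphree vapor efficiency: EMV = (y_n - y_(n-1)) / (y*_n - y_(n-1)) * 100
EMV = (0.687 - 0.244) / (0.808 - 0.244) * 100 = 0.443 / 0.564 * 100 = 78.55

78.55 %


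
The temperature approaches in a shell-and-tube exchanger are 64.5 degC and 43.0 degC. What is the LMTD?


LMTD = (dT1 - dT2) / ln(dT1/dT2)
= (64.5 - 43.0) / ln(64.5 / 43.0) = 21.5 / 0.405465 = 53.03

53.03 degC


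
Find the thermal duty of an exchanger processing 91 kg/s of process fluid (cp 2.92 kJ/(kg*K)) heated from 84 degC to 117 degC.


Q = m_dot * cp * delta_T
delta_T = 117 - 84 = 33 K
Q = 91 * 2.92 * 33
= 265.72 * 33
= 8768.76 kW

8768.76 kW


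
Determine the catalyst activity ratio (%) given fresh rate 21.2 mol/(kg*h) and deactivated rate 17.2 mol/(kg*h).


Activity (%) = (rate_used / rate_fresh) * 100
rate_used = 17.2, rate_fresh = 21.2
= (17.2 / 21.2) * 100
= 0.8113 * 100 = 81.13

81.13 %


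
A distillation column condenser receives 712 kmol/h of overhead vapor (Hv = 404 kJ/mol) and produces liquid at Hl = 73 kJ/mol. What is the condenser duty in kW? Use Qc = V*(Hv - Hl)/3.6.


Qc = 712 * (404 - 73) / 3.6 = 712 * 331 / 3.6 = 65460

65460 kW


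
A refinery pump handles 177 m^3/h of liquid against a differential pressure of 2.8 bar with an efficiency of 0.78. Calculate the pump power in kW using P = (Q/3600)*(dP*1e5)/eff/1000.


Q = 177 / 3600 = 0.0491667 m^3/s
P = 0.0491667 * (2.8 * 1e5) / 0.78 / 1000 = 17.65

17.65 kW


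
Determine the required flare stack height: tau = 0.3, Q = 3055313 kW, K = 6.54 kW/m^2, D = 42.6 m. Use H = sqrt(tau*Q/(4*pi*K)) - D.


tau*Q/(4*pi*K) = 0.3 * 3055313 / (4 * pi * 6.54) = 11152.9
sqrt(11152.9) = 105.607
H = 105.607 - 42.6 = 63.01

63.01 m


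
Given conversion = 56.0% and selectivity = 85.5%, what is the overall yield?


Overall yield = conversion (%) * selectivity (%) / 100
Conversion = 56.0%, Selectivity = 85.5%
Y = 56.0 * 85.5 / 100
= 47.88 %

47.88 %


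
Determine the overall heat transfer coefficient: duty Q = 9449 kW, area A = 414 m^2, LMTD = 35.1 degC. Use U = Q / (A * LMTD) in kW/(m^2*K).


From Q = U*A*LMTD, U = Q / (A * LMTD)
U = 9449 / (414 * 35.1) = 9449 / 14531.4 = 0.6502

0.6502 kW/(m^2*K)


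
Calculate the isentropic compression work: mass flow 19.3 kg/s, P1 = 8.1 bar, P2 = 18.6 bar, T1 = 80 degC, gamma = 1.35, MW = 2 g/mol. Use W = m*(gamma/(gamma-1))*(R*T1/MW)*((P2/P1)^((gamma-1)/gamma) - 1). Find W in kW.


Isentropic work: W = m*(gamma/(gamma-1))*(R*T1/MW)*((P2/P1)^((gamma-1)/gamma) - 1)
T1 = 80 + 273.15 = 353.15 K
Pressure ratio = 18.6 / 8.1 = 2.2963
Exponent = (1.35 - 1)/1.35 = 0.259259
(P2/P1)^exp - 1 = 2.2963^0.259259 - 1 = 0.240509
W = 19.3 * 1.35 / 0.35 * 8.314 * 353.15 / 2 * 0.240509 = 26280

26280 kW


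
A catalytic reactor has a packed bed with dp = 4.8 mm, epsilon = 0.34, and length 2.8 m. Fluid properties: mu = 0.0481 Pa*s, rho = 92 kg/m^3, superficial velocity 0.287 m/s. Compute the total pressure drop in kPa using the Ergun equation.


dp = 4.8 mm = 0.0048 m
Viscous term = 150*0.0481*0.287*(1-0.34)^2 / (0.0048^2*0.34^3) = 996063
Inertial term = 1.75*92*0.287^2*(1-0.34) / (0.0048*0.34^3) = 46393.3
dP/L = 996063 + 46393.3 = 1042460 Pa/m
dP = 1042460 * 2.8 / 1000 = 2919 kPa

2919 kPa


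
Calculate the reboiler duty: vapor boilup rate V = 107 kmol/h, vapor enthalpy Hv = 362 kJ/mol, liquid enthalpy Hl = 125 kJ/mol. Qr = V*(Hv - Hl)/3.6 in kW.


Qr = 107 * (362 - 125) / 3.6 = 107 * 237 / 3.6 = 7044

7044 kW


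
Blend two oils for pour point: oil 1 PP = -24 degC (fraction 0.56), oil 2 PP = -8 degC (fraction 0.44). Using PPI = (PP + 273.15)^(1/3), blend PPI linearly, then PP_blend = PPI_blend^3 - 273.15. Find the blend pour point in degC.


PPI_1 = (-24 + 273.15)^(1/3) = 6.292458
PPI_2 = (-8 + 273.15)^(1/3) = 6.42437
PPI_blend = 0.56 * 6.292458 + 0.44 * 6.42437 = 6.350499
PP_blend = 6.350499^3 - 273.15 = 256.1082 - 273.15 = -17.04

-17.04 degC


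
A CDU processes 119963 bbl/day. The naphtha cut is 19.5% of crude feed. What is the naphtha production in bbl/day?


Crude throughput = 119963 bbl/day
Fraction yield = 19.5%
yield = throughput * fraction / 100
yield = 119963 * 19.5 / 100 = 23392.785

23392.785 bbl/day


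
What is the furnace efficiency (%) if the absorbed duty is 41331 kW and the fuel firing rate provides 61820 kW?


Furnace efficiency = Q_absorbed / Q_fuel * 100
= 41331 / 61820 * 100 = 66.86

66.86 %


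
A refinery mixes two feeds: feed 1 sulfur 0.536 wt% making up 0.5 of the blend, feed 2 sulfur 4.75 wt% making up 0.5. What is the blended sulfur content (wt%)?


Linear sulfur blending: S_blend = x1*S1 + x2*S2
Contribution 1: 0.5 * 0.536 = 0.268 wt%
Contribution 2: 0.5 * 4.75 = 2.375 wt%
S_blend = 0.268 + 2.375 = 2.643

2.643 wt%


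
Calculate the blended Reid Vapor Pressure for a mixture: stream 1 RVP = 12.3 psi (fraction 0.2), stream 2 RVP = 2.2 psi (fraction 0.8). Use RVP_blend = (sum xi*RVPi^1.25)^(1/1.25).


Chevron index: RVP_blend = (sum xi*RVPi^1.25)^(1/1.25)
RVP^1.25 terms: 0.2 * 12.3^1.25 + 0.8 * 2.2^1.25 = 6.7504
RVP_blend = 6.7504^(1/1.25) = 4.607

4.607 psi


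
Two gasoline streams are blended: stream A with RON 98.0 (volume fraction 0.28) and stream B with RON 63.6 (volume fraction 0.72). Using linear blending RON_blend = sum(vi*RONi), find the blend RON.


Linear blending: RON_blend = sum(vi * RONi)
Contribution 1: 0.28 * 98.0 = 27.44
Contribution 2: 0.72 * 63.6 = 45.792
RON_blend = 27.44 + 45.792 = 73.232

73.232


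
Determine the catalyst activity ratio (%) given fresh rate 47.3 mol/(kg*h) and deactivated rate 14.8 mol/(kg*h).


Activity (%) = (rate_used / rate_fresh) * 100
rate_used = 14.8, rate_fresh = 47.3
= (14.8 / 47.3) * 100
= 0.3129 * 100 = 31.29

31.29 %


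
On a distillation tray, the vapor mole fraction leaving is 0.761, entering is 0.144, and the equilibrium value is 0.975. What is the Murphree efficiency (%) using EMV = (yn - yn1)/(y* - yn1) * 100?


Murphree vapor efficiency: EMV = (y_n - y_(n-1)) / (y*_n - y_(n-1)) * 100
EMV = (0.761 - 0.144) / (0.975 - 0.144) * 100 = 0.617 / 0.831 * 100 = 74.25

74.25 %


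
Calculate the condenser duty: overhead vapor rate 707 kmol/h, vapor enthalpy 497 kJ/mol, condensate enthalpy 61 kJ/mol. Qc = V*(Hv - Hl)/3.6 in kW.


Qc = 707 * (497 - 61) / 3.6 = 707 * 436 / 3.6 = 85630

85630 kW


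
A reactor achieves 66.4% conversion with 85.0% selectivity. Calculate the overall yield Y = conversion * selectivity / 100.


Overall yield = conversion (%) * selectivity (%) / 100
Conversion = 66.4%, Selectivity = 85.0%
Y = 66.4 * 85.0 / 100
= 56.44 %

56.44 %


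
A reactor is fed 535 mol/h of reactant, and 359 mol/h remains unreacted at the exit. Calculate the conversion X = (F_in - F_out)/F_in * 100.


X = (F_in - F_out) / F_in * 100
Moles reacted = 535 - 359 = 176
X = 176 / 535 * 100
= 0.3290 * 100
= 32.90 %

32.90 %


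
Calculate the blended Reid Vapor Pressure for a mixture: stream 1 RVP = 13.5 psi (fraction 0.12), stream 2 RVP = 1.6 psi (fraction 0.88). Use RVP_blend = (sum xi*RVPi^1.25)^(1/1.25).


Chevron index: RVP_blend = (sum xi*RVPi^1.25)^(1/1.25)
RVP^1.25 terms: 0.12 * 13.5^1.25 + 0.88 * 1.6^1.25 = 4.68882
RVP_blend = 4.68882^(1/1.25) = 3.442

3.442 psi


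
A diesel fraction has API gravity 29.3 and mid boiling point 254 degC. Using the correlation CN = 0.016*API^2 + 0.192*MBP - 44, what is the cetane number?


CN = 0.016 * 29.3^2 + 0.192 * 254 - 44
CN = 13.73584 + 48.768 - 44 = 18.50384

18.50384


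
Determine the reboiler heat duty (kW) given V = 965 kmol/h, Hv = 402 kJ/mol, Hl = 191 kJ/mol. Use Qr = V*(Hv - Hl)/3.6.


Qr = 965 * (402 - 191) / 3.6 = 965 * 211 / 3.6 = 56560

56560 kW


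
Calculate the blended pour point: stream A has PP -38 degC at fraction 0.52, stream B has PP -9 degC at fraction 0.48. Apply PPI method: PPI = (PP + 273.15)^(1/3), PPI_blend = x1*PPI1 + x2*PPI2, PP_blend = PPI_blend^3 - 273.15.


PPI_1 = (-38 + 273.15)^(1/3) = 6.172318
PPI_2 = (-9 + 273.15)^(1/3) = 6.416283
PPI_blend = 0.52 * 6.172318 + 0.48 * 6.416283 = 6.289421
PP_blend = 6.289421^3 - 273.15 = 248.7895 - 273.15 = -24.36

-24.36 degC


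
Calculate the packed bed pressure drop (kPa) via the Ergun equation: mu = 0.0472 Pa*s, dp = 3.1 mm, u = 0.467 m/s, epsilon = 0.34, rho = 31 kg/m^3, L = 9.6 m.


dp = 3.1 mm = 0.0031 m
Viscous term = 150*0.0472*0.467*(1-0.34)^2 / (0.0031^2*0.34^3) = 3813100
Inertial term = 1.75*31*0.467^2*(1-0.34) / (0.0031*0.34^3) = 64088.3
dP/L = 3813100 + 64088.3 = 3877190 Pa/m
dP = 3877190 * 9.6 / 1000 = 37220 kPa

37220 kPa


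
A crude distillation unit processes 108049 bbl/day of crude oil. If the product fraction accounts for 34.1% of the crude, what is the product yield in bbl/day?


Crude throughput = 108049 bbl/day
Fraction yield = 34.1%
yield = throughput * fraction / 100
yield = 108049 * 34.1 / 100 = 36844.709

36844.709 bbl/day


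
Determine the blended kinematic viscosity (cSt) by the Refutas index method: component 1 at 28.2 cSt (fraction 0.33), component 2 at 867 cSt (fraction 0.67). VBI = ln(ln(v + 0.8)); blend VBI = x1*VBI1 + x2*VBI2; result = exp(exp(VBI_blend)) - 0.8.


Refutas method: VBN_i = 14.534*ln(ln(visc_i + 0.8)) + 10.975, blended linearly by mass fraction; since VBN is linear in VBI_i = ln(ln(visc_i + 0.8)) and the fractions sum to 1, blend VBI directly: visc = exp(exp(VBI_blend)) - 0.8
VBI_1 = ln(ln(28.2 + 0.8)) = 1.21411
VBI_2 = ln(ln(867 + 0.8)) = 1.9119
VBI_blend = 0.33 * 1.21411 + 0.67 * 1.9119 = 1.68163
visc_blend = exp(exp(1.68163)) - 0.8 = 215.0

215.0 cSt


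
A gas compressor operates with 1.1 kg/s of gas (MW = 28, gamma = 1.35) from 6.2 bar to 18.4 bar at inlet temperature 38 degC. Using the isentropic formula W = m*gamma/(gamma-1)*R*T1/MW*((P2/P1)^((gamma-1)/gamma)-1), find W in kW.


Isentropic work: W = m*(gamma/(gamma-1))*(R*T1/MW)*((P2/P1)^((gamma-1)/gamma) - 1)
T1 = 38 + 273.15 = 311.15 K
Pressure ratio = 18.4 / 6.2 = 2.96774
Exponent = (1.35 - 1)/1.35 = 0.259259
(P2/P1)^exp - 1 = 2.96774^0.259259 - 1 = 0.325808
W = 1.1 * 1.35 / 0.35 * 8.314 * 311.15 / 28 * 0.325808 = 127.7

127.7 kW


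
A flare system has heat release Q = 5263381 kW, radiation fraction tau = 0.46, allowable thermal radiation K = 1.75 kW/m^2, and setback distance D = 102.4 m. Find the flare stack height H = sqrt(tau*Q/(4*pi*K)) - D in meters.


tau*Q/(4*pi*K) = 0.46 * 5263381 / (4 * pi * 1.75) = 110097
sqrt(110097) = 331.809
H = 331.809 - 102.4 = 229.4

229.4 m


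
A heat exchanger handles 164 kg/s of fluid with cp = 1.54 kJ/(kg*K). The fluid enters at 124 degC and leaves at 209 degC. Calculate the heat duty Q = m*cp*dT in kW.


Q = m_dot * cp * delta_T
delta_T = 209 - 124 = 85 K
Q = 164 * 1.54 * 85
= 252.56 * 85
= 21467.6 kW

21467.6 kW


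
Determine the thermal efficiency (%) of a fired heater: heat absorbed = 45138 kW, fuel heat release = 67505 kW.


Furnace efficiency = Q_absorbed / Q_fuel * 100
= 45138 / 67505 * 100 = 66.87

66.87 %


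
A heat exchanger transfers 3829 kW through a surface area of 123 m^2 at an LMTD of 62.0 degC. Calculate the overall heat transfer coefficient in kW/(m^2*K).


From Q = U*A*LMTD, U = Q / (A * LMTD)
U = 3829 / (123 * 62.0) = 3829 / 7626 = 0.5021

0.5021 kW/(m^2*K)


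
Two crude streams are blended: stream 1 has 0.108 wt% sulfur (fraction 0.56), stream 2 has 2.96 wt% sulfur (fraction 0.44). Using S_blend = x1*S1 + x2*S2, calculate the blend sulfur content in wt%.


Linear sulfur blending: S_blend = x1*S1 + x2*S2
Contribution 1: 0.56 * 0.108 = 0.06048 wt%
Contribution 2: 0.44 * 2.96 = 1.3024 wt%
S_blend = 0.06048 + 1.3024 = 1.36288

1.36288 wt%


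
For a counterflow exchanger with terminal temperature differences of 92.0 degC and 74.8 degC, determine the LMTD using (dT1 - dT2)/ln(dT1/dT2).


LMTD = (dT1 - dT2) / ln(dT1/dT2)
= (92.0 - 74.8) / ln(92.0 / 74.8) = 17.2 / 0.206971 = 83.10

83.10 degC


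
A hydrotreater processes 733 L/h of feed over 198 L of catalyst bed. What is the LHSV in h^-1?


LHSV = volumetric feed rate / catalyst volume
= 733 L/h / 198 L
= 3.702 h^-1

3.702 h^-1


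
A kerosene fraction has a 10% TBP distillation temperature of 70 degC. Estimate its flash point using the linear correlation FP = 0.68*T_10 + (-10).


FP = 0.68 * 70 + (-10) = 37.6

37.6 degC


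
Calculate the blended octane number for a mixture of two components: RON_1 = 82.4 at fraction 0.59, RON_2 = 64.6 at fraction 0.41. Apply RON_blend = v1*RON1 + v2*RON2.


Linear blending: RON_blend = sum(vi * RONi)
Contribution 1: 0.59 * 82.4 = 48.616
Contribution 2: 0.41 * 64.6 = 26.486
RON_blend = 48.616 + 26.486 = 75.102

75.102


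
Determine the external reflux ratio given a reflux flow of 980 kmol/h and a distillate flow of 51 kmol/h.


Reflux ratio definition: R = L / D (liquid returned / distillate withdrawn)
L = 980 kmol/h, D = 51 kmol/h
R = 980 / 51 = 19.22

19.22


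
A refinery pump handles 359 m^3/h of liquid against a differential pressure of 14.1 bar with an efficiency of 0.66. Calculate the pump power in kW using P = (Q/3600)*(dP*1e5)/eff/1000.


Q = 359 / 3600 = 0.0997222 m^3/s
P = 0.0997222 * (14.1 * 1e5) / 0.66 / 1000 = 213.0

213.0 kW


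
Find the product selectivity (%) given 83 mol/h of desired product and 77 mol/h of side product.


Selectivity = desired / (desired + undesired) * 100
Total products = 83 + 77 = 160 mol/h
S = 83 / 160 * 100
= 0.5188 * 100
= 51.88 %

51.88 %


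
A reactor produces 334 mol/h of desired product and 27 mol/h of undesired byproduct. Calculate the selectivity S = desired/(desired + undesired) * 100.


Selectivity = desired / (desired + undesired) * 100
Total products = 334 + 27 = 361 mol/h
S = 334 / 361 * 100
= 0.9252 * 100
= 92.52 %

92.52 %


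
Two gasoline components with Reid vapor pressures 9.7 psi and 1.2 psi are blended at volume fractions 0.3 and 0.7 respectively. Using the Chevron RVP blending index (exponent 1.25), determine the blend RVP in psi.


Chevron index: RVP_blend = (sum xi*RVPi^1.25)^(1/1.25)
RVP^1.25 terms: 0.3 * 9.7^1.25 + 0.7 * 1.2^1.25 = 6.01471
RVP_blend = 6.01471^(1/1.25) = 4.201

4.201 psi


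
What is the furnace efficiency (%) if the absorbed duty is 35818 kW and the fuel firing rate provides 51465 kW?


Furnace efficiency = Q_absorbed / Q_fuel * 100
= 35818 / 51465 * 100 = 69.60

69.60 %


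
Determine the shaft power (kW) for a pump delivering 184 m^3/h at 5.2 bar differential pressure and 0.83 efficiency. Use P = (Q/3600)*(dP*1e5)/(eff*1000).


Q = 184 / 3600 = 0.0511111 m^3/s
P = 0.0511111 * (5.2 * 1e5) / 0.83 / 1000 = 32.02

32.02 kW


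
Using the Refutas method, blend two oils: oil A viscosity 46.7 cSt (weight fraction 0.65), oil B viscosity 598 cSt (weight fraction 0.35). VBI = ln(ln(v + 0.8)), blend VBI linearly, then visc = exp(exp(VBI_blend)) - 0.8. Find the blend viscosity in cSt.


Refutas method: VBN_i = 14.534*ln(ln(visc_i + 0.8)) + 10.975, blended linearly by mass fraction; since VBN is linear in VBI_i = ln(ln(visc_i + 0.8)) and the fractions sum to 1, blend VBI directly: visc = exp(exp(VBI_blend)) - 0.8
VBI_1 = ln(ln(46.7 + 0.8)) = 1.35086
VBI_2 = ln(ln(598 + 0.8)) = 1.85551
VBI_blend = 0.65 * 1.35086 + 0.35 * 1.85551 = 1.52749
visc_blend = exp(exp(1.52749)) - 0.8 = 99.34

99.34 cSt


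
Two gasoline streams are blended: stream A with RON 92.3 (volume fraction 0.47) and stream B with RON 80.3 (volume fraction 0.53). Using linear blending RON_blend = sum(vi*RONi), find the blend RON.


Linear blending: RON_blend = sum(vi * RONi)
Contribution 1: 0.47 * 92.3 = 43.381
Contribution 2: 0.53 * 80.3 = 42.559
RON_blend = 43.381 + 42.559 = 85.94

85.94


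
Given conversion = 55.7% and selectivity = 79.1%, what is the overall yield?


Overall yield = conversion (%) * selectivity (%) / 100
Conversion = 55.7%, Selectivity = 79.1%
Y = 55.7 * 79.1 / 100
= 44.0587 %

44.0587 %


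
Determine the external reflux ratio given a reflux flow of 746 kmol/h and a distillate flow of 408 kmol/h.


Reflux ratio definition: R = L / D (liquid returned / distillate withdrawn)
L = 746 kmol/h, D = 408 kmol/h
R = 746 / 408 = 1.828

1.828


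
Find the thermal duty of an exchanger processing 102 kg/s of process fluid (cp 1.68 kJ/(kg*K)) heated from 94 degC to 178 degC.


Q = m_dot * cp * delta_T
delta_T = 178 - 94 = 84 K
Q = 102 * 1.68 * 84
= 171.36 * 84
= 14394.24 kW

14394.24 kW


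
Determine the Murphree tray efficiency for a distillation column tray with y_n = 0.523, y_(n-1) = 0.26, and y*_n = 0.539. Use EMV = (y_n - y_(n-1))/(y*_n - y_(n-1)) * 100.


Murphree vapor efficiency: EMV = (y_n - y_(n-1)) / (y*_n - y_(n-1)) * 100
EMV = (0.523 - 0.26) / (0.539 - 0.26) * 100 = 0.263 / 0.279 * 100 = 94.27

94.27 %


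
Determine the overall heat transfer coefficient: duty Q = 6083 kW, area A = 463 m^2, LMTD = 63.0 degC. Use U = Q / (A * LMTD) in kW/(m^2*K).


From Q = U*A*LMTD, U = Q / (A * LMTD)
U = 6083 / (463 * 63.0) = 6083 / 29169 = 0.2085

0.2085 kW/(m^2*K)


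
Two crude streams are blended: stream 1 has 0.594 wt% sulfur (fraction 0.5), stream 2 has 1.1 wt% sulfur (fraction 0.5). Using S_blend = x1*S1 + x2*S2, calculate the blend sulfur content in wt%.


Linear sulfur blending: S_blend = x1*S1 + x2*S2
Contribution 1: 0.5 * 0.594 = 0.297 wt%
Contribution 2: 0.5 * 1.1 = 0.55 wt%
S_blend = 0.297 + 0.55 = 0.847

0.847 wt%


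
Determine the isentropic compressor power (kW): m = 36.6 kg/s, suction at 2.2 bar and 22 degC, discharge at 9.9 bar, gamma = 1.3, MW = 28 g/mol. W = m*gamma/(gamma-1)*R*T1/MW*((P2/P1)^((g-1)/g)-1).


Isentropic work: W = m*(gamma/(gamma-1))*(R*T1/MW)*((P2/P1)^((gamma-1)/gamma) - 1)
T1 = 22 + 273.15 = 295.15 K
Pressure ratio = 9.9 / 2.2 = 4.5
Exponent = (1.3 - 1)/1.3 = 0.230769
(P2/P1)^exp - 1 = 4.5^0.230769 - 1 = 0.41495
W = 36.6 * 1.3 / 0.3 * 8.314 * 295.15 / 28 * 0.41495 = 5768

5768 kW


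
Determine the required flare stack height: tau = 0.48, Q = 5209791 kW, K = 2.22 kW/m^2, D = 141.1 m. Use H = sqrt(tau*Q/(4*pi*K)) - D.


tau*Q/(4*pi*K) = 0.48 * 5209791 / (4 * pi * 2.22) = 89639.4
sqrt(89639.4) = 299.398
H = 299.398 - 141.1 = 158.3

158.3 m


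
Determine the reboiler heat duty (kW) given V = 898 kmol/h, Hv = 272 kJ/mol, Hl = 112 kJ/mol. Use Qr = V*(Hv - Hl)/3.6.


Qr = 898 * (272 - 112) / 3.6 = 898 * 160 / 3.6 = 39910

39910 kW


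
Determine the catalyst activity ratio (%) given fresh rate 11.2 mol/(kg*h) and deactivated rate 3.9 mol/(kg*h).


Activity (%) = (rate_used / rate_fresh) * 100
rate_used = 3.9, rate_fresh = 11.2
= (3.9 / 11.2) * 100
= 0.3482 * 100 = 34.82

34.82 %


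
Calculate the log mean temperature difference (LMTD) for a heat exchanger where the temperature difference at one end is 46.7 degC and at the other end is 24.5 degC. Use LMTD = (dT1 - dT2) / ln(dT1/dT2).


LMTD = (dT1 - dT2) / ln(dT1/dT2)
= (46.7 - 24.5) / ln(46.7 / 24.5) = 22.2 / 0.645071 = 34.41

34.41 degC


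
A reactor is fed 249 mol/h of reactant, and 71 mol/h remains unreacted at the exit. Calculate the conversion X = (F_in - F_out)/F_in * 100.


X = (F_in - F_out) / F_in * 100
Moles reacted = 249 - 71 = 178
X = 178 / 249 * 100
= 0.7149 * 100
= 71.49 %

71.49 %


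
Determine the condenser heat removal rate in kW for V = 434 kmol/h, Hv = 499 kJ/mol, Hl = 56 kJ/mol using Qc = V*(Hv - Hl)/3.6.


Qc = 434 * (499 - 56) / 3.6 = 434 * 443 / 3.6 = 53410

53410 kW


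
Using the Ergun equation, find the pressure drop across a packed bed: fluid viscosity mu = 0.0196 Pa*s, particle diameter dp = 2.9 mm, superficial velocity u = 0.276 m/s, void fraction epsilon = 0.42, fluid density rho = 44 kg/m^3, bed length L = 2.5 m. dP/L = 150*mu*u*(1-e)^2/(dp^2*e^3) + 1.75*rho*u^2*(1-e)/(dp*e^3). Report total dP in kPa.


dp = 2.9 mm = 0.0029 m
Viscous term = 150*0.0196*0.276*(1-0.42)^2 / (0.0029^2*0.42^3) = 438095
Inertial term = 1.75*44*0.276^2*(1-0.42) / (0.0029*0.42^3) = 15834
dP/L = 438095 + 15834 = 453929 Pa/m
dP = 453929 * 2.5 / 1000 = 1135 kPa

1135 kPa


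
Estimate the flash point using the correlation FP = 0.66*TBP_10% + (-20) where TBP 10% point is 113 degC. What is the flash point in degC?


FP = 0.66 * 113 + (-20) = 54.58

54.58 degC


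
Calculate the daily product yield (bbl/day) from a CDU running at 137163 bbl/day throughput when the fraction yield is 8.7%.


Crude throughput = 137163 bbl/day
Fraction yield = 8.7%
yield = throughput * fraction / 100
yield = 137163 * 8.7 / 100 = 11933.181

11933.181 bbl/day


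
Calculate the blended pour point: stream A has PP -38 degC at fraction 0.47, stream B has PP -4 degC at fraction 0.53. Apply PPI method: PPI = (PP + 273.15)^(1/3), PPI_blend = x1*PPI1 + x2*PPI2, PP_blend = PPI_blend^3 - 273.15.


PPI_1 = (-38 + 273.15)^(1/3) = 6.172318
PPI_2 = (-4 + 273.15)^(1/3) = 6.456514
PPI_blend = 0.47 * 6.172318 + 0.53 * 6.456514 = 6.322942
PP_blend = 6.322942^3 - 273.15 = 252.7887 - 273.15 = -20.36

-20.36 degC


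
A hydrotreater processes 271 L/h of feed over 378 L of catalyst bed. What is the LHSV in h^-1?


LHSV = volumetric feed rate / catalyst volume
= 271 L/h / 378 L
= 0.7169 h^-1

0.7169 h^-1


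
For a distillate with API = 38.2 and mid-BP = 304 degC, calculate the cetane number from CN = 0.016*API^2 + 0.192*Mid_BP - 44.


CN = 0.016 * 38.2^2 + 0.192 * 304 - 44
CN = 23.34784 + 58.368 - 44 = 37.71584

37.71584


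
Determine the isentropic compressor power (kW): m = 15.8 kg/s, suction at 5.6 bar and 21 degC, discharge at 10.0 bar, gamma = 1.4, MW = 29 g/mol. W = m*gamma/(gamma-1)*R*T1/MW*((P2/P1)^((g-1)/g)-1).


Isentropic work: W = m*(gamma/(gamma-1))*(R*T1/MW)*((P2/P1)^((gamma-1)/gamma) - 1)
T1 = 21 + 273.15 = 294.15 K
Pressure ratio = 10.0 / 5.6 = 1.78571
Exponent = (1.4 - 1)/1.4 = 0.285714
(P2/P1)^exp - 1 = 1.78571^0.285714 - 1 = 0.180174
W = 15.8 * 1.4 / 0.4 * 8.314 * 294.15 / 29 * 0.180174 = 840.2

840.2 kW


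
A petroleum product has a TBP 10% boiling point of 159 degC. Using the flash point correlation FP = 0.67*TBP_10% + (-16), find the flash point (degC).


FP = 0.67 * 159 + (-16) = 90.53

90.53 degC


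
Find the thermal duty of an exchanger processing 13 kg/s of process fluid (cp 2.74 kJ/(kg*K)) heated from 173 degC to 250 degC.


Q = m_dot * cp * delta_T
delta_T = 250 - 173 = 77 K
Q = 13 * 2.74 * 77
= 35.62 * 77
= 2742.74 kW

2742.74 kW


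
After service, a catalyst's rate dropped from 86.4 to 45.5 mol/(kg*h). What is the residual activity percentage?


Activity (%) = (rate_used / rate_fresh) * 100
rate_used = 45.5, rate_fresh = 86.4
= (45.5 / 86.4) * 100
= 0.5266 * 100 = 52.66

52.66 %


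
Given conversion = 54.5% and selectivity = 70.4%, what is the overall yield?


Overall yield = conversion (%) * selectivity (%) / 100
Conversion = 54.5%, Selectivity = 70.4%
Y = 54.5 * 70.4 / 100
= 38.368 %

38.368 %


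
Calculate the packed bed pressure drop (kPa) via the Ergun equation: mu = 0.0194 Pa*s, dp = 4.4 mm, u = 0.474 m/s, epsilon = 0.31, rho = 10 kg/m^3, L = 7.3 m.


dp = 4.4 mm = 0.0044 m
Viscous term = 150*0.0194*0.474*(1-0.31)^2 / (0.0044^2*0.31^3) = 1138620
Inertial term = 1.75*10*0.474^2*(1-0.31) / (0.0044*0.31^3) = 20696.9
dP/L = 1138620 + 20696.9 = 1159320 Pa/m
dP = 1159320 * 7.3 / 1000 = 8463 kPa

8463 kPa


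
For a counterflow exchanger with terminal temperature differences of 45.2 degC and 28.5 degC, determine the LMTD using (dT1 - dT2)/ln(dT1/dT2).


LMTD = (dT1 - dT2) / ln(dT1/dT2)
= (45.2 - 28.5) / ln(45.2 / 28.5) = 16.7 / 0.461193 = 36.21

36.21 degC


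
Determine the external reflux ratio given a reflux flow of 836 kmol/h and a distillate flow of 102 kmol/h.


Reflux ratio definition: R = L / D (liquid returned / distillate withdrawn)
L = 836 kmol/h, D = 102 kmol/h
R = 836 / 102 = 8.196

8.196


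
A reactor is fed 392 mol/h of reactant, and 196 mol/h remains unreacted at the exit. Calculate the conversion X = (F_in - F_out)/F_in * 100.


X = (F_in - F_out) / F_in * 100
Moles reacted = 392 - 196 = 196
X = 196 / 392 * 100
= 0.5000 * 100
= 50.00 %

50.00 %


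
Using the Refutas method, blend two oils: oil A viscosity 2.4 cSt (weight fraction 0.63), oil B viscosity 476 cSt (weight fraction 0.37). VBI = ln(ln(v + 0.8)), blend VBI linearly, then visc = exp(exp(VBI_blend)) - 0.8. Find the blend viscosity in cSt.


Refutas method: VBN_i = 14.534*ln(ln(visc_i + 0.8)) + 10.975, blended linearly by mass fraction; since VBN is linear in VBI_i = ln(ln(visc_i + 0.8)) and the fractions sum to 1, blend VBI directly: visc = exp(exp(VBI_blend)) - 0.8
VBI_1 = ln(ln(2.4 + 0.8)) = 0.151133
VBI_2 = ln(ln(476 + 0.8)) = 1.81923
VBI_blend = 0.63 * 0.151133 + 0.37 * 1.81923 = 0.768329
visc_blend = exp(exp(0.768329)) - 0.8 = 7.838

7.838 cSt


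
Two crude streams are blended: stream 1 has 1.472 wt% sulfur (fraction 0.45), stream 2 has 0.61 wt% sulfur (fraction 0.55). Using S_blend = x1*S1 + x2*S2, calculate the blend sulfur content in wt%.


Linear sulfur blending: S_blend = x1*S1 + x2*S2
Contribution 1: 0.45 * 1.472 = 0.6624 wt%
Contribution 2: 0.55 * 0.61 = 0.3355 wt%
S_blend = 0.6624 + 0.3355 = 0.9979

0.9979 wt%


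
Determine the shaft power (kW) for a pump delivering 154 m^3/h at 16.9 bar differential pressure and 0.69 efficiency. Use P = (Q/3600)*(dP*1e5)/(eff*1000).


Q = 154 / 3600 = 0.0427778 m^3/s
P = 0.0427778 * (16.9 * 1e5) / 0.69 / 1000 = 104.8

104.8 kW


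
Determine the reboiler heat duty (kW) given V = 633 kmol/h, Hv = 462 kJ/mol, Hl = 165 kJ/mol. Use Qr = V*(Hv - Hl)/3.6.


Qr = 633 * (462 - 165) / 3.6 = 633 * 297 / 3.6 = 52220

52220 kW


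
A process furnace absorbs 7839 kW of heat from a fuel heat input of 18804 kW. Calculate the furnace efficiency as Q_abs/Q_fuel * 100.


Furnace efficiency = Q_absorbed / Q_fuel * 100
= 7839 / 18804 * 100 = 41.69

41.69 %


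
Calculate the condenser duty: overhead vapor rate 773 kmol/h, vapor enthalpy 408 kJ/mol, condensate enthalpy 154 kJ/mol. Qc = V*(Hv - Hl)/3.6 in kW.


Qc = 773 * (408 - 154) / 3.6 = 773 * 254 / 3.6 = 54540

54540 kW


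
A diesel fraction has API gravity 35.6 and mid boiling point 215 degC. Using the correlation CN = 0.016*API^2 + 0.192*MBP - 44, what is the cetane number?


CN = 0.016 * 35.6^2 + 0.192 * 215 - 44
CN = 20.27776 + 41.28 - 44 = 17.55776

17.55776


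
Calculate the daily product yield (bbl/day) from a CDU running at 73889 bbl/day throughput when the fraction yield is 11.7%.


Crude throughput = 73889 bbl/day
Fraction yield = 11.7%
yield = throughput * fraction / 100
yield = 73889 * 11.7 / 100 = 8645.013

8645.013 bbl/day


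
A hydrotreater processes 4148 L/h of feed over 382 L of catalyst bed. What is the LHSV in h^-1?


LHSV = volumetric feed rate / catalyst volume
= 4148 L/h / 382 L
= 10.86 h^-1

10.86 h^-1


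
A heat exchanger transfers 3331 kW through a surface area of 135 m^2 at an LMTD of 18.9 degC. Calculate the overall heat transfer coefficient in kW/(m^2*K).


From Q = U*A*LMTD, U = Q / (A * LMTD)
U = 3331 / (135 * 18.9) = 3331 / 2551.5 = 1.306

1.306 kW/(m^2*K)


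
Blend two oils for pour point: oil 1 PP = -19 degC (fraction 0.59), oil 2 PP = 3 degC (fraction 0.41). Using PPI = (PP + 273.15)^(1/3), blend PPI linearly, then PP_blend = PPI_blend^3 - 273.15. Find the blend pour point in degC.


PPI_1 = (-19 + 273.15)^(1/3) = 6.334272
PPI_2 = (3 + 273.15)^(1/3) = 6.512009
PPI_blend = 0.59 * 6.334272 + 0.41 * 6.512009 = 6.407144
PP_blend = 6.407144^3 - 273.15 = 263.0228 - 273.15 = -10.13

-10.13 degC


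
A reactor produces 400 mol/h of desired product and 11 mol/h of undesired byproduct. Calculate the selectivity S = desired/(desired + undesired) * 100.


Selectivity = desired / (desired + undesired) * 100
Total products = 400 + 11 = 411 mol/h
S = 400 / 411 * 100
= 0.9732 * 100
= 97.32 %

97.32 %


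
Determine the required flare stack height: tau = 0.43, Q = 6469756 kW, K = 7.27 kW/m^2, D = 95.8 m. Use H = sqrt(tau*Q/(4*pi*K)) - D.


tau*Q/(4*pi*K) = 0.43 * 6469756 / (4 * pi * 7.27) = 30451.7
sqrt(30451.7) = 174.504
H = 174.504 - 95.8 = 78.70

78.70 m


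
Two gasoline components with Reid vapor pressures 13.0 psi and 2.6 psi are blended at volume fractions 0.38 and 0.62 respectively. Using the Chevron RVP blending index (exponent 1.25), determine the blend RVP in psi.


Chevron index: RVP_blend = (sum xi*RVPi^1.25)^(1/1.25)
RVP^1.25 terms: 0.38 * 13.0^1.25 + 0.62 * 2.6^1.25 = 11.4272
RVP_blend = 11.4272^(1/1.25) = 7.020

7.020 psi


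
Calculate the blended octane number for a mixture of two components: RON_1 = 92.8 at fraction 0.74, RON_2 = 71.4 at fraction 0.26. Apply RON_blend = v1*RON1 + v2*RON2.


Linear blending: RON_blend = sum(vi * RONi)
Contribution 1: 0.74 * 92.8 = 68.672
Contribution 2: 0.26 * 71.4 = 18.564
RON_blend = 68.672 + 18.564 = 87.236

87.236


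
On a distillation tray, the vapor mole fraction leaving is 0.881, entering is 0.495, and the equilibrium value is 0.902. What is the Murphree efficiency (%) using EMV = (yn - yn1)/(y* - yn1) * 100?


Murphree vapor efficiency: EMV = (y_n - y_(n-1)) / (y*_n - y_(n-1)) * 100
EMV = (0.881 - 0.495) / (0.902 - 0.495) * 100 = 0.386 / 0.407 * 100 = 94.84

94.84 %


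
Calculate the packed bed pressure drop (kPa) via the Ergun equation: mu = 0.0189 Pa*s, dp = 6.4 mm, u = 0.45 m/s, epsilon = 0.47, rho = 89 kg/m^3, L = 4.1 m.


dp = 6.4 mm = 0.0064 m
Viscous term = 150*0.0189*0.45*(1-0.47)^2 / (0.0064^2*0.47^3) = 84268.2
Inertial term = 1.75*89*0.45^2*(1-0.47) / (0.0064*0.47^3) = 25156.8
dP/L = 84268.2 + 25156.8 = 109425 Pa/m
dP = 109425 * 4.1 / 1000 = 448.6 kPa

448.6 kPa


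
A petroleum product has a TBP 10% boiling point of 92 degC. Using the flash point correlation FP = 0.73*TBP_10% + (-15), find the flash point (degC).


FP = 0.73 * 92 + (-15) = 52.16

52.16 degC


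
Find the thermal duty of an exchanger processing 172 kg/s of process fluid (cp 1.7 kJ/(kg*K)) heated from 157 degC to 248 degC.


Q = m_dot * cp * delta_T
delta_T = 248 - 157 = 91 K
Q = 172 * 1.7 * 91
= 292.4 * 91
= 26608.4 kW

26608.4 kW


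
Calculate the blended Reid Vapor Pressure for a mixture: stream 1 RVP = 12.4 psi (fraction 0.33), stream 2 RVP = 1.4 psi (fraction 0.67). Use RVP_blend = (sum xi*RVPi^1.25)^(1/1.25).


Chevron index: RVP_blend = (sum xi*RVPi^1.25)^(1/1.25)
RVP^1.25 terms: 0.33 * 12.4^1.25 + 0.67 * 1.4^1.25 = 8.69908
RVP_blend = 8.69908^(1/1.25) = 5.644

5.644 psi


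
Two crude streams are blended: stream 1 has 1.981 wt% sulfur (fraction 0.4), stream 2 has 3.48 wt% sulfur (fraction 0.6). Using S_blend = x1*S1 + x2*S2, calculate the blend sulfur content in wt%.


Linear sulfur blending: S_blend = x1*S1 + x2*S2
Contribution 1: 0.4 * 1.981 = 0.7924 wt%
Contribution 2: 0.6 * 3.48 = 2.088 wt%
S_blend = 0.7924 + 2.088 = 2.8804

2.8804 wt%


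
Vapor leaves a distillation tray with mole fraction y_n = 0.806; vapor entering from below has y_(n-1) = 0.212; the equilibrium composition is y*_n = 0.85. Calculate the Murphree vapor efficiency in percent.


Murphree vapor efficiency: EMV = (y_n - y_(n-1)) / (y*_n - y_(n-1)) * 100
EMV = (0.806 - 0.212) / (0.85 - 0.212) * 100 = 0.594 / 0.638 * 100 = 93.10

93.10 %


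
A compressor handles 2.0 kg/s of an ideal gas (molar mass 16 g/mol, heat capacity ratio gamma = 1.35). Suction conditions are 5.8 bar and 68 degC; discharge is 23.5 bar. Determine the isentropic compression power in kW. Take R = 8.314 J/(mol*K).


Isentropic work: W = m*(gamma/(gamma-1))*(R*T1/MW)*((P2/P1)^((gamma-1)/gamma) - 1)
T1 = 68 + 273.15 = 341.15 K
Pressure ratio = 23.5 / 5.8 = 4.05172
Exponent = (1.35 - 1)/1.35 = 0.259259
(P2/P1)^exp - 1 = 4.05172^0.259259 - 1 = 0.437262
W = 2.0 * 1.35 / 0.35 * 8.314 * 341.15 / 16 * 0.437262 = 598.0

598.0 kW


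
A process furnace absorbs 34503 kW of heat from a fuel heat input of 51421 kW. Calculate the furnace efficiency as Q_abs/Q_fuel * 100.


Furnace efficiency = Q_absorbed / Q_fuel * 100
= 34503 / 51421 * 100 = 67.10

67.10 %


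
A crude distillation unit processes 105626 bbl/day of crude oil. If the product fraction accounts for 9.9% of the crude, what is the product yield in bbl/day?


Crude throughput = 105626 bbl/day
Fraction yield = 9.9%
yield = throughput * fraction / 100
yield = 105626 * 9.9 / 100 = 10456.974

10456.974 bbl/day


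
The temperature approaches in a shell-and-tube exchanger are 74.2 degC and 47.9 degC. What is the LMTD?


LMTD = (dT1 - dT2) / ln(dT1/dT2)
= (74.2 - 47.9) / ln(74.2 / 47.9) = 26.3 / 0.437649 = 60.09

60.09 degC


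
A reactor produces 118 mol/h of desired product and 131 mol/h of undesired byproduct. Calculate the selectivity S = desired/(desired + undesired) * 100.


Selectivity = desired / (desired + undesired) * 100
Total products = 118 + 131 = 249 mol/h
S = 118 / 249 * 100
= 0.4739 * 100
= 47.39 %

47.39 %


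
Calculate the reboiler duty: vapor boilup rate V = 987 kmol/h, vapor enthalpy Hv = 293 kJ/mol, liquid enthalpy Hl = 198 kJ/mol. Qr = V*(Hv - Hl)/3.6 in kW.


Qr = 987 * (293 - 198) / 3.6 = 987 * 95 / 3.6 = 26050

26050 kW


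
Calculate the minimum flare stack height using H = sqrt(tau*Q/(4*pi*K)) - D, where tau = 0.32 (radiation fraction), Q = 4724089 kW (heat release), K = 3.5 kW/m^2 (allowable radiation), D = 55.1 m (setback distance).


tau*Q/(4*pi*K) = 0.32 * 4724089 / (4 * pi * 3.5) = 34370.8
sqrt(34370.8) = 185.394
H = 185.394 - 55.1 = 130.3

130.3 m


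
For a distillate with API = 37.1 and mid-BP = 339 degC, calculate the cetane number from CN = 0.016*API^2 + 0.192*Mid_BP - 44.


CN = 0.016 * 37.1^2 + 0.192 * 339 - 44
CN = 22.02256 + 65.088 - 44 = 43.11056

43.11056


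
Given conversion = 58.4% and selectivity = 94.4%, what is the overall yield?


Overall yield = conversion (%) * selectivity (%) / 100
Conversion = 58.4%, Selectivity = 94.4%
Y = 58.4 * 94.4 / 100
= 55.1296 %

55.1296 %


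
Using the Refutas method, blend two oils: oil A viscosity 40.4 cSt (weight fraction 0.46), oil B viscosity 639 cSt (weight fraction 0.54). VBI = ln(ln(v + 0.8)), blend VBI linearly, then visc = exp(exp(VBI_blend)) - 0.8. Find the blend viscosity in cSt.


Refutas method: VBN_i = 14.534*ln(ln(visc_i + 0.8)) + 10.975, blended linearly by mass fraction; since VBN is linear in VBI_i = ln(ln(visc_i + 0.8)) and the fractions sum to 1, blend VBI directly: visc = exp(exp(VBI_blend)) - 0.8
VBI_1 = ln(ln(40.4 + 0.8)) = 1.3133
VBI_2 = ln(ln(639 + 0.8)) = 1.86581
VBI_blend = 0.46 * 1.3133 + 0.54 * 1.86581 = 1.61166
visc_blend = exp(exp(1.61166)) - 0.8 = 149.3

149.3 cSt
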